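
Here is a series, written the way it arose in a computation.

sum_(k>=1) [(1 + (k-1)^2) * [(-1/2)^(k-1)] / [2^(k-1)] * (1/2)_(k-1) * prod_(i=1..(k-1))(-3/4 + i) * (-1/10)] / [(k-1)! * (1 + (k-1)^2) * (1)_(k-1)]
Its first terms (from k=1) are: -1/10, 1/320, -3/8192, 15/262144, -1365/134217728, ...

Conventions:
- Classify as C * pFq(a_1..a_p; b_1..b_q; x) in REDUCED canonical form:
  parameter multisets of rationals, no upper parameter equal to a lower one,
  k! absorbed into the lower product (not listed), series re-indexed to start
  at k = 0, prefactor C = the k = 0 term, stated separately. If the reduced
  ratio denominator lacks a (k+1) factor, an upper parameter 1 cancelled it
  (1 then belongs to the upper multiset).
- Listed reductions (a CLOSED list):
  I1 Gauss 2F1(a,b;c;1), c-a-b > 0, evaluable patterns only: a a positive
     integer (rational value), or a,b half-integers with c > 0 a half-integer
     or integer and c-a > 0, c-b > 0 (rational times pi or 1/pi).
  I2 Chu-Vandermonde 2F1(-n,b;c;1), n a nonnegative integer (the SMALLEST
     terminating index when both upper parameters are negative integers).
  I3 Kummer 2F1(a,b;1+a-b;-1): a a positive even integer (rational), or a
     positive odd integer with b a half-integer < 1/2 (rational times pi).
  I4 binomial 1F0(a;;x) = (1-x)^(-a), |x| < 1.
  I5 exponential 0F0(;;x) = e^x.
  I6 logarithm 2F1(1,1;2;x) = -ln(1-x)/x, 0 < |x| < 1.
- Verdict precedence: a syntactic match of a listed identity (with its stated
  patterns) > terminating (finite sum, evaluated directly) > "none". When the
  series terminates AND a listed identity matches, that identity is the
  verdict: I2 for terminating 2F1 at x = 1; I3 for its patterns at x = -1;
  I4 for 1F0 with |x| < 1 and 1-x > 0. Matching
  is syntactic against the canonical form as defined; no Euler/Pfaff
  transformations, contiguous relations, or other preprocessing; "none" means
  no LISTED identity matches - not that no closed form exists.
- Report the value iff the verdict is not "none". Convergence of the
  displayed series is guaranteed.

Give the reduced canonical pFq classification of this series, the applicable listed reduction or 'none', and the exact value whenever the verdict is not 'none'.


Classification (C = -1/10): 2F1 with upper {1/4, 1/2}, lower {1}, argument x = -1/4. Verdict: none. Every listed pattern misses the 2F1 form at -1/4, upper {1/4, 1/2}.

First insight: x = (-1/4) and the running product (prefactor -1/10) telescopes to a rising factorial.
Adjacent-term ratio: r(k) = (-1/4) * (k+1/4) (k+1/2) / [(k+1) (k+1)] - rational in k. x = (-1/4); t_0 = -1/10; negate the roots.


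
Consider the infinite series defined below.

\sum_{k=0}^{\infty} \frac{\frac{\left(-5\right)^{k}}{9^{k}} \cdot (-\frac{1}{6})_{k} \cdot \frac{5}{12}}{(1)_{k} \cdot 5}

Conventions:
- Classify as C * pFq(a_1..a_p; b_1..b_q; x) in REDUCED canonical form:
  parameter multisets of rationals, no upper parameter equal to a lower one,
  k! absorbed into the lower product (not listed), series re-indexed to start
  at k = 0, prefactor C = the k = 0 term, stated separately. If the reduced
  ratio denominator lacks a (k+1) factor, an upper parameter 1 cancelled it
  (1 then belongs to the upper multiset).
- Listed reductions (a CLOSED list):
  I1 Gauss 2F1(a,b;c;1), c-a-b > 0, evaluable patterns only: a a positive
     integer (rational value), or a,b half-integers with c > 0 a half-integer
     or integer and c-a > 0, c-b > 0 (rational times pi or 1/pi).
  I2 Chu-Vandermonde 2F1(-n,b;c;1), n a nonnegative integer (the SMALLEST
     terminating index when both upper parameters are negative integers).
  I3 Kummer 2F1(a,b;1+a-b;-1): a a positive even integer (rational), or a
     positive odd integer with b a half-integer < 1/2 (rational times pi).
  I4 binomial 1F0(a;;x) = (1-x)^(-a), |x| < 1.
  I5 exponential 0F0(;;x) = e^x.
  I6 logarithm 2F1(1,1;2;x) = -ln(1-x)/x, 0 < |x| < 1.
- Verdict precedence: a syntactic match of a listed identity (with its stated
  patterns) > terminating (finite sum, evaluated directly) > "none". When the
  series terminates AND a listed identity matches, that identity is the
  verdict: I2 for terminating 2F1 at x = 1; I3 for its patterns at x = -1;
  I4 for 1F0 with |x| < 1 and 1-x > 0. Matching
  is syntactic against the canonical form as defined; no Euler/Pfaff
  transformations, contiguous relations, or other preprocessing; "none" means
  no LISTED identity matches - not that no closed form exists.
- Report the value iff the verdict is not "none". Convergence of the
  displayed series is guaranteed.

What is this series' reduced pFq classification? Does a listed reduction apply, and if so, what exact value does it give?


At argument -\frac{5}{9}: a 1F0 with upper {-\frac{1}{6}}, lower {-}, scaled by C = \frac{1}{12}. Verdict: the I4 binomial reduction matches (the 1F0 binomial series: exponent 1/6, x = -\frac{5}{9}). Hence: \frac{1}{12} \cdot \left(\frac{14}{9}\right)^{\frac{1}{6}}.

Key observation: t_0 being \frac{1}{12}, the constant factors (C = 1/12, x = -5/9) combine into one prefactor.
Consecutive-term ratio: r(k) = -\frac{5}{9} * (k-\frac{1}{6}) / [(k+1)] - rational; roots negated = parameters, x = -\frac{5}{9}, C = \frac{1}{12}.


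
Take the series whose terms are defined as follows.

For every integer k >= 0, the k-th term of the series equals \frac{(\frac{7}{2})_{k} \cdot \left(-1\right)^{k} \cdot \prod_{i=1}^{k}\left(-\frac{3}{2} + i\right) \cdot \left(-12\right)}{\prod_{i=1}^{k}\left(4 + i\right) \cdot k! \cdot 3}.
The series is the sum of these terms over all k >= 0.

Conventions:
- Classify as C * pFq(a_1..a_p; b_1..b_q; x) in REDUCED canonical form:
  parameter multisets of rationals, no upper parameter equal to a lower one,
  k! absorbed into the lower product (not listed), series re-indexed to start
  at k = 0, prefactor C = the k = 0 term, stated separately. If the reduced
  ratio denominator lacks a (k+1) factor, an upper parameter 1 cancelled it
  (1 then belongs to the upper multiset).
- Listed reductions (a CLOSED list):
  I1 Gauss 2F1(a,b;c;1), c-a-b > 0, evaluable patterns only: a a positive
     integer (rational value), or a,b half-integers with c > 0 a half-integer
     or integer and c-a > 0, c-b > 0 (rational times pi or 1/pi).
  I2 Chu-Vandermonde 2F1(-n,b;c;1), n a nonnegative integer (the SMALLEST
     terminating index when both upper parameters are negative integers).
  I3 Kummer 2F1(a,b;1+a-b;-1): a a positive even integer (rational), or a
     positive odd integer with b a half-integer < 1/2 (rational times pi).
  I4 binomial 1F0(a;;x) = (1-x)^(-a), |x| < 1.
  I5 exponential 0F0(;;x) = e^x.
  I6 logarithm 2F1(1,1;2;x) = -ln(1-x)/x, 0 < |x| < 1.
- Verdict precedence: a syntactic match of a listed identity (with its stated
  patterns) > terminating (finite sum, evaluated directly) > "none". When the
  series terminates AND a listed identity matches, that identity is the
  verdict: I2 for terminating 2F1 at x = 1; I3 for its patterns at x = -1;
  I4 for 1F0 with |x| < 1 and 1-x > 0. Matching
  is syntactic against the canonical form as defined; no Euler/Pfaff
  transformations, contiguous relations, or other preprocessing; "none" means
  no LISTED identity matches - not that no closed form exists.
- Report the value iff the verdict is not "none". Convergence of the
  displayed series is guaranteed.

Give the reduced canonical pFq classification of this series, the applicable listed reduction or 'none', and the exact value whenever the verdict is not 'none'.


The tell: t_0 being -4, the running product (C = -4, x = -1) telescopes to a rising factorial.
Adjacent-term ratio: r(k) = -1 * (k-\frac{1}{2}) (k+\frac{7}{2}) / [(k+5) (k+1)] - rational in k, leading ratio -1; with t_0 = -4, classification follows.

x = -1 here; the reduced form reads 2F1, upper {-\frac{1}{2}, \frac{7}{2}}, lower {5}, C = -4. Verdict: none here - no I1-I6 shape fits x = -1 with lower {5}.


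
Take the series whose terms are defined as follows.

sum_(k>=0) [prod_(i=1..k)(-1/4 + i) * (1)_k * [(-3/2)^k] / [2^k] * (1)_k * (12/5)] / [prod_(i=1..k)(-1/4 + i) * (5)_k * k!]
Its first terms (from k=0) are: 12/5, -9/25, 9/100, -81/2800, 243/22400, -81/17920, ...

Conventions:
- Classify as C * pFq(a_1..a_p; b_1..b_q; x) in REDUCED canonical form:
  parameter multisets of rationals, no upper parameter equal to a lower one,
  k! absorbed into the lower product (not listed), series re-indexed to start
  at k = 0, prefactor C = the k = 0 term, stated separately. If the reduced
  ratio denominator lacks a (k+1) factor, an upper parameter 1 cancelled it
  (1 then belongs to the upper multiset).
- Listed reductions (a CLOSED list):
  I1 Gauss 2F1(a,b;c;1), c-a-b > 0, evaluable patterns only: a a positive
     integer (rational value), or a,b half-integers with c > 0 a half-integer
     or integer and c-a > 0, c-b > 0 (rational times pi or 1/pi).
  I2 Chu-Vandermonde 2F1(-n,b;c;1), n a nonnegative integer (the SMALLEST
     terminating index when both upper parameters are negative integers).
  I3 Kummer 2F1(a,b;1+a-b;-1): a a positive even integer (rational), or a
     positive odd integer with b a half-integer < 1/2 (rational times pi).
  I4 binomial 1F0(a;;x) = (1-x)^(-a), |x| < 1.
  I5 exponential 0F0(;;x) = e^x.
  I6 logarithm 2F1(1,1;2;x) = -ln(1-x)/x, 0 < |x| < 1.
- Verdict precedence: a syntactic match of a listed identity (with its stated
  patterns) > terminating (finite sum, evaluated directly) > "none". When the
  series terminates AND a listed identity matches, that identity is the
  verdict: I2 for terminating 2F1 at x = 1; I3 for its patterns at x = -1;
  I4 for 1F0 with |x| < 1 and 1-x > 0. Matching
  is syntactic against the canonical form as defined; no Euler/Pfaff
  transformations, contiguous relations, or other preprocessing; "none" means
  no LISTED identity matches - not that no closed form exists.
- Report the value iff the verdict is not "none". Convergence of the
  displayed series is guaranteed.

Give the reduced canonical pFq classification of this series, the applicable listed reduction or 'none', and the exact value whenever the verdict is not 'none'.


This is 12/5 * 2F1(1, 1; 5; -3/4) in reduced canonical form. Verdict: none. Every listed pattern misses the 2F1 form at -3/4, upper {1, 1}.

Structural cue: from the first term 12/5: the two k-th powers (C = 12/5, x = -3/4) combine into one argument.
Consecutive-term ratio: r(k) = (-3/4) * (k+1) (k+1) / [(k+5) (k+1)] - poly over poly, x = (-3/4) from leading terms; C = 12/5 at k = 0.


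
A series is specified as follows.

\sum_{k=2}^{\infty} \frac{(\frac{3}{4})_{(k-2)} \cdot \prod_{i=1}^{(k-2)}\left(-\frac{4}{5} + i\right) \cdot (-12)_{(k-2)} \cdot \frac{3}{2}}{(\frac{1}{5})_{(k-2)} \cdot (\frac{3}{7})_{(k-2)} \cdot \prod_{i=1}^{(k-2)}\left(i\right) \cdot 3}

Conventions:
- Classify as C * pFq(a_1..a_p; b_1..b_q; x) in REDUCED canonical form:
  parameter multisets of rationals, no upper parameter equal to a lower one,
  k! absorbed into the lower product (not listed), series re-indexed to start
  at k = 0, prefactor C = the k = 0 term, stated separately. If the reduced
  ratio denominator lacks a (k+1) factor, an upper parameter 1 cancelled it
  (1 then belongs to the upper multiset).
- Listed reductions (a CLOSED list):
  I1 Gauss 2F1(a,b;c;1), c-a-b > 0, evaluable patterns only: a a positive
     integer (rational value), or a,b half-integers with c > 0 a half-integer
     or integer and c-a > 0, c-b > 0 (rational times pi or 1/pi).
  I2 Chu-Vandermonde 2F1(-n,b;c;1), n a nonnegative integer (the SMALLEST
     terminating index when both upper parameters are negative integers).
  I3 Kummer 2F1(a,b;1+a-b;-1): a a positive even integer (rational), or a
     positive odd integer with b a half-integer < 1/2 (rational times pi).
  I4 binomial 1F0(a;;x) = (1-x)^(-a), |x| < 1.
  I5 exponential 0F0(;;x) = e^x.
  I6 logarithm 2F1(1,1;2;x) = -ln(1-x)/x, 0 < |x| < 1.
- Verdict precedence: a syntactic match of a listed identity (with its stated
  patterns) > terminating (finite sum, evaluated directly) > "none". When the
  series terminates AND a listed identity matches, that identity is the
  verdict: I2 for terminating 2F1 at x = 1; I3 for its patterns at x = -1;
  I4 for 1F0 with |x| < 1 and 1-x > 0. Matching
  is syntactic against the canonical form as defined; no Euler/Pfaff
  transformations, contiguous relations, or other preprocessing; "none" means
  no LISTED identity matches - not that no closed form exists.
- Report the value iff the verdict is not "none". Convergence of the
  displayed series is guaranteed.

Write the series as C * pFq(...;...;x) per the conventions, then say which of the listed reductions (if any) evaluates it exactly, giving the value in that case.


Classification (C = \frac{1}{2}): 2F1 with upper {-12, \frac{3}{4}}, lower {\frac{3}{7}}, argument x = 1. Verdict at x = 1: Chu-Vandermonde (I2) matches (terminating 2F1 at x = 1 with n = 12, b = 3/4, c = \frac{3}{7}). Hence: -\frac{729680683029957}{18350436750721024}.

Key step: t_0 being \frac{1}{2}, the product of the first k integers (prefactor 1/2) is k!.
Consecutive-term ratio: r(k) = 1 * (k-12) (k+\frac{3}{4}) / [(k+\frac{3}{7}) (k+1)] - rational in k, leading ratio 1; with t_0 = \frac{1}{2}, classification follows.


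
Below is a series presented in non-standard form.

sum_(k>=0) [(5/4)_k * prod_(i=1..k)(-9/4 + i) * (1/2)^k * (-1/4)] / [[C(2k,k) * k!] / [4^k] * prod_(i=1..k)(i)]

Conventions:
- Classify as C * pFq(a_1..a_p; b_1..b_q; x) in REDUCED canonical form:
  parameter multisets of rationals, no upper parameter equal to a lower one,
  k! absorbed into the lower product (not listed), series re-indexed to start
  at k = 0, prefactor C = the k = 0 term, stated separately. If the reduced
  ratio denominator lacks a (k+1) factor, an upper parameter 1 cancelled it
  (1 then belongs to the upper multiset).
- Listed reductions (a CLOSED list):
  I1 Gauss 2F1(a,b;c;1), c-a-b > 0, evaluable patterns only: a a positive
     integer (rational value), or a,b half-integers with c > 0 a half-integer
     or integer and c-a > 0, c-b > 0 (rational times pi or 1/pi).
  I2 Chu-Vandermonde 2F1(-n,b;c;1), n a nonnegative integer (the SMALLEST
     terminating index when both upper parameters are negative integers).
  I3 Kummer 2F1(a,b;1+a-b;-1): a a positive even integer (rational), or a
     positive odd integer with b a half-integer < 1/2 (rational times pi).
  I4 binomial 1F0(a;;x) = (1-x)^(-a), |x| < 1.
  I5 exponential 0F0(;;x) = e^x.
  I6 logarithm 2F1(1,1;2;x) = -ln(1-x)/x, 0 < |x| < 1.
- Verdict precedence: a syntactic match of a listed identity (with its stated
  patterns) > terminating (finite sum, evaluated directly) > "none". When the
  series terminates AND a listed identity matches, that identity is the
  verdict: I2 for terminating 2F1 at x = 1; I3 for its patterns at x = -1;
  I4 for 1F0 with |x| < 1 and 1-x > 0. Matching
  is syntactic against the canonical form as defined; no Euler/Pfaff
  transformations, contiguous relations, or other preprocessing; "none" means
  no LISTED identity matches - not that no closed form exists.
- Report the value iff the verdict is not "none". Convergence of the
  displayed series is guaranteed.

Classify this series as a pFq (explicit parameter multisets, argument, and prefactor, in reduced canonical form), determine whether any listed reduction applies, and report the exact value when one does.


Prefactor -1/4, argument 1/2: 2F1 with upper {-5/4, 5/4} over lower {1/2}. Verdict: none - this 2F1 at x = 1/2 matches no listed pattern, and upper {-5/4, 5/4} holds no stopper.

Key observation: x = (1/2) and the product of the first k integers (C = -1/4) is k!.
Term ratio: r(k) = (1/2) * (k-5/4) (k+5/4) / [(k+1/2) (k+1)] - poly over poly, x = (1/2) from leading terms; C = -1/4 at k = 0.


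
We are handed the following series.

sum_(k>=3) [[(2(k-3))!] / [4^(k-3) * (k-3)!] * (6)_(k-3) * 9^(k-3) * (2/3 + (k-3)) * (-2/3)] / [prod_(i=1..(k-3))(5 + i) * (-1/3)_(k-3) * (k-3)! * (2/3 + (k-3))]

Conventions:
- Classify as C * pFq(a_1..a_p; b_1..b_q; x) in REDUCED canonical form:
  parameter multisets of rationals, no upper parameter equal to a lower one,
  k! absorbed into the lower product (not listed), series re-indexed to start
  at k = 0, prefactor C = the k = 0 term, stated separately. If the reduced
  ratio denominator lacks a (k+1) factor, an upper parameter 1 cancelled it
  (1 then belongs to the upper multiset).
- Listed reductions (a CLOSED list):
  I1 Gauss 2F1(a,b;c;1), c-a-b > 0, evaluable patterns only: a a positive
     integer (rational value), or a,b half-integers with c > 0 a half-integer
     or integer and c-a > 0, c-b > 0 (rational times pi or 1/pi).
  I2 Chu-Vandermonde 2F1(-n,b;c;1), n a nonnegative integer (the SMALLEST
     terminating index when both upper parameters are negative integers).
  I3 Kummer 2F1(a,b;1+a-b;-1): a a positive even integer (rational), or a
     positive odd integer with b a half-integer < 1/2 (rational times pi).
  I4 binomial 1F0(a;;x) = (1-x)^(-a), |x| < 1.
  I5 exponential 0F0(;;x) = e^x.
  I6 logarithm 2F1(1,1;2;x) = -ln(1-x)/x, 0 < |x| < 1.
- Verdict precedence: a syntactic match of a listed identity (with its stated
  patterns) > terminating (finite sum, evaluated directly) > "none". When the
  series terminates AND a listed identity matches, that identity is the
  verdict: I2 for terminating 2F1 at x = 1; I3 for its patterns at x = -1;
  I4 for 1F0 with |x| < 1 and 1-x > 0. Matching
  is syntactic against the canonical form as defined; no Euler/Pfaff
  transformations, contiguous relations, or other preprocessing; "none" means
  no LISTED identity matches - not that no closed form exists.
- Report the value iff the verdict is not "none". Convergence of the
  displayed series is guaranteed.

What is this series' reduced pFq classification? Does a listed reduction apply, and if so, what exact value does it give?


This is -2/3 * 1F1(1/2; -1/3; 9) in reduced canonical form. Verdict: none (x = 9): each listed identity misses the multisets {1/2} ; {-1/3}.

Structural cue: x = 9 and the lower running product (prefactor -2/3) is a rising factorial.
Adjacent-term ratio: r(k) = 9 * (k+1/2) / [(k-1/3) (k+1)] ; factor over Q: parameters, x = 9, and C = -2/3.


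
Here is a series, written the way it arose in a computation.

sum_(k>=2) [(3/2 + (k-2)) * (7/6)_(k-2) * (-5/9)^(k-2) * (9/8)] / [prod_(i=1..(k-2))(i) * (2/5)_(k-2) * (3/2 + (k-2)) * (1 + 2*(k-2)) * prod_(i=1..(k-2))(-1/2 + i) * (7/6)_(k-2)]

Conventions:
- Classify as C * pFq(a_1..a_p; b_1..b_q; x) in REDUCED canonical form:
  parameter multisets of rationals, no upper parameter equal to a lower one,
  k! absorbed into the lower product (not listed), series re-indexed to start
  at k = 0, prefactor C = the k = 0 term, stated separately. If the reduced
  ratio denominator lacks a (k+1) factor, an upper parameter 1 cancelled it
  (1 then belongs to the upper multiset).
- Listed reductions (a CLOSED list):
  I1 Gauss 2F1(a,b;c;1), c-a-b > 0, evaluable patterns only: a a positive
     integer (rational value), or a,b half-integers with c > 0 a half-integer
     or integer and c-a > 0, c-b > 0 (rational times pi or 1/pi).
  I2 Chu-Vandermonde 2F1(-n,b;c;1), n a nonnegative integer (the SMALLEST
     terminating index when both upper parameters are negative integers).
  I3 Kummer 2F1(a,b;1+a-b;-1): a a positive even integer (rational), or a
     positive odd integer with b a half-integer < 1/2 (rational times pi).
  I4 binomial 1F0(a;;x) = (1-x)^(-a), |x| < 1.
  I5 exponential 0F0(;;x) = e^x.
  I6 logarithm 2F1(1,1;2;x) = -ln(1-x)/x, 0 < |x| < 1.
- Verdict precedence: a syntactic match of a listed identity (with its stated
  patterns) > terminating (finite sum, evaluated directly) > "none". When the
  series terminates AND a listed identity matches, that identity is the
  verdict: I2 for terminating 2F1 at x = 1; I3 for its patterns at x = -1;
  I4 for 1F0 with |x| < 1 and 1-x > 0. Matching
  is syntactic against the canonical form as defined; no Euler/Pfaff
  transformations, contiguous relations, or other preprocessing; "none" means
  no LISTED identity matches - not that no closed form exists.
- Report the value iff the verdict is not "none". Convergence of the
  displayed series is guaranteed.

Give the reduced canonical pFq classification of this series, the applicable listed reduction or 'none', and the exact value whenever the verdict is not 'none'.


Structural cue: x = (-5/9) and the lower (2k+1) factor (C = 9/8, x = -5/9) shifts a half-integer Pochhammer.
Ratio: r(k) = (-5/9) * 1 / [(k+2/5) (k+3/2) (k+1)] ; factor over Q: parameters, x = (-5/9), and C = 9/8.

Canonical form: C = 9/8 times 0F2 with upper {-}, lower {2/5, 3/2}, x = -5/9. Verdict: none - at argument -5/9 the multisets {-} ; {2/5, 3/2} match no listed identity.


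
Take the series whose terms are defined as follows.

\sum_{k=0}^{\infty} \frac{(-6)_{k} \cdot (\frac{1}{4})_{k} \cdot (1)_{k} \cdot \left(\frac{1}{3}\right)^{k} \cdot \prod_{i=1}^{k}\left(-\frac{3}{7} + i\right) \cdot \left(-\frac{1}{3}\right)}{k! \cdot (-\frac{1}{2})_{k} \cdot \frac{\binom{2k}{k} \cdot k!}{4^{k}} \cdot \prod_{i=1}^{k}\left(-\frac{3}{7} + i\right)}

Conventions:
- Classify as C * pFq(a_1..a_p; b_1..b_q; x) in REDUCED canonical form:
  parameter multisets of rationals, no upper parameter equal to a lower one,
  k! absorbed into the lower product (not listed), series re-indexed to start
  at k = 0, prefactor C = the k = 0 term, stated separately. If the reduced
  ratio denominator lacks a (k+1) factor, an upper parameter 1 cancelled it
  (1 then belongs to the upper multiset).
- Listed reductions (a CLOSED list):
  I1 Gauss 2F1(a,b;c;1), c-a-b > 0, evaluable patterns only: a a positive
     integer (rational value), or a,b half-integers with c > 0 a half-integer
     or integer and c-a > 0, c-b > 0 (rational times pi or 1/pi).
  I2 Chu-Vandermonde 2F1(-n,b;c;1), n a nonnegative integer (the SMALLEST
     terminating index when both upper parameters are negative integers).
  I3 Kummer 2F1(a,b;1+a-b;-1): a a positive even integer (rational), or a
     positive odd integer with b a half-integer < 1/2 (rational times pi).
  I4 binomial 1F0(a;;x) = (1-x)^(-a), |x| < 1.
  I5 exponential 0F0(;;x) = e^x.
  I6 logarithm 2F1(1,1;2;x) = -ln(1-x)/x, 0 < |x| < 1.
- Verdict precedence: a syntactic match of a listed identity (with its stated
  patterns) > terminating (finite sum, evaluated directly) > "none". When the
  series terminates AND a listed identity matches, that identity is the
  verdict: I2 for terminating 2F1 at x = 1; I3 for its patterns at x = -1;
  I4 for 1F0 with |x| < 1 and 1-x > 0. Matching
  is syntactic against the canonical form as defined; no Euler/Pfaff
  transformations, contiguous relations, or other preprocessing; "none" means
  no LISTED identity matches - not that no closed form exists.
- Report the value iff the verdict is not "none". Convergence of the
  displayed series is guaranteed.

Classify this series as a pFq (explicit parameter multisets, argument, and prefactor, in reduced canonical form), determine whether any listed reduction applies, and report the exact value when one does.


This is -\frac{1}{3} * 3F2(-6, \frac{1}{4}, 1; -\frac{1}{2}, \frac{1}{2}; \frac{1}{3}) in reduced canonical form. Verdict: terminating - upper parameter -6 makes this a finite sum (last index 6), evaluated exactly. Value: -\frac{605977}{3536379}.

The tell: from the first term -\frac{1}{3}: the lower running product (C = -1/3) is a rising factorial.
Step ratio: r(k) = \frac{1}{3} * (k-6) (k+\frac{1}{4}) (k+1) / [(k-\frac{1}{2}) (k+\frac{1}{2}) (k+1)] - rational in k. x = \frac{1}{3}; t_0 = -\frac{1}{3}; negate the roots.


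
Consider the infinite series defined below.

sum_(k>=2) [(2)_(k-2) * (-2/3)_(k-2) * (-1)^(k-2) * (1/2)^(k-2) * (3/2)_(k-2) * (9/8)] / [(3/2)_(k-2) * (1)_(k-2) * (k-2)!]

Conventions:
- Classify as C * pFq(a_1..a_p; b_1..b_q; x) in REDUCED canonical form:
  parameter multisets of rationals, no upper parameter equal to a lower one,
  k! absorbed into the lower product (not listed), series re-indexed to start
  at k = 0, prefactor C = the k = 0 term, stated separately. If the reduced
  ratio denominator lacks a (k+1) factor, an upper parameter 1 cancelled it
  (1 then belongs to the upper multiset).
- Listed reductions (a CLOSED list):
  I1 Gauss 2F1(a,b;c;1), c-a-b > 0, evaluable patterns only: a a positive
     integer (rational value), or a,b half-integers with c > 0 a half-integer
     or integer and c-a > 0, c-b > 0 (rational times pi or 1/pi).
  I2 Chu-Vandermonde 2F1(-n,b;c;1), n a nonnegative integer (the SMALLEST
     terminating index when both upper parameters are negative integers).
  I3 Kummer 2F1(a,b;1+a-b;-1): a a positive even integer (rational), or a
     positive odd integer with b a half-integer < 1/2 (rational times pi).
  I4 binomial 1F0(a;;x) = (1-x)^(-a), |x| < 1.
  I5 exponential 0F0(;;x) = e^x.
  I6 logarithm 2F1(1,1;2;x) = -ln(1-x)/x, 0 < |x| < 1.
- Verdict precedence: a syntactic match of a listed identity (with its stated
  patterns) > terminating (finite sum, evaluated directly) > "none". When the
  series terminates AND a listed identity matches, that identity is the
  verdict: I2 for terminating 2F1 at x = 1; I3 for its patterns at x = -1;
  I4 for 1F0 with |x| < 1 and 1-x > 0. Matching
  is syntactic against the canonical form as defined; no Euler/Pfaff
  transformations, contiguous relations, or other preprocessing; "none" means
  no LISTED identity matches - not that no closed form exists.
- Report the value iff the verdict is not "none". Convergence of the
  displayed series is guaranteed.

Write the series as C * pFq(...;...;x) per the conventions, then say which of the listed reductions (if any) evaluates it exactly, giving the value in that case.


First insight: x = (-1/2) and the denominator's factorial ratio (C = 9/8, x = -1/2) is a lower Pochhammer.
Step ratio: r(k) = (-1/2) * (k-2/3) (k+2) / [(k+1) (k+1)] - rational; roots negated = parameters, x = (-1/2), C = 9/8.

This is 9/8 * 2F1(-2/3, 2; 1; -1/2) in reduced canonical form. Verdict: no listed reduction: x = -1/2 and upper {-2/3, 2} fail every I1-I6 pattern.


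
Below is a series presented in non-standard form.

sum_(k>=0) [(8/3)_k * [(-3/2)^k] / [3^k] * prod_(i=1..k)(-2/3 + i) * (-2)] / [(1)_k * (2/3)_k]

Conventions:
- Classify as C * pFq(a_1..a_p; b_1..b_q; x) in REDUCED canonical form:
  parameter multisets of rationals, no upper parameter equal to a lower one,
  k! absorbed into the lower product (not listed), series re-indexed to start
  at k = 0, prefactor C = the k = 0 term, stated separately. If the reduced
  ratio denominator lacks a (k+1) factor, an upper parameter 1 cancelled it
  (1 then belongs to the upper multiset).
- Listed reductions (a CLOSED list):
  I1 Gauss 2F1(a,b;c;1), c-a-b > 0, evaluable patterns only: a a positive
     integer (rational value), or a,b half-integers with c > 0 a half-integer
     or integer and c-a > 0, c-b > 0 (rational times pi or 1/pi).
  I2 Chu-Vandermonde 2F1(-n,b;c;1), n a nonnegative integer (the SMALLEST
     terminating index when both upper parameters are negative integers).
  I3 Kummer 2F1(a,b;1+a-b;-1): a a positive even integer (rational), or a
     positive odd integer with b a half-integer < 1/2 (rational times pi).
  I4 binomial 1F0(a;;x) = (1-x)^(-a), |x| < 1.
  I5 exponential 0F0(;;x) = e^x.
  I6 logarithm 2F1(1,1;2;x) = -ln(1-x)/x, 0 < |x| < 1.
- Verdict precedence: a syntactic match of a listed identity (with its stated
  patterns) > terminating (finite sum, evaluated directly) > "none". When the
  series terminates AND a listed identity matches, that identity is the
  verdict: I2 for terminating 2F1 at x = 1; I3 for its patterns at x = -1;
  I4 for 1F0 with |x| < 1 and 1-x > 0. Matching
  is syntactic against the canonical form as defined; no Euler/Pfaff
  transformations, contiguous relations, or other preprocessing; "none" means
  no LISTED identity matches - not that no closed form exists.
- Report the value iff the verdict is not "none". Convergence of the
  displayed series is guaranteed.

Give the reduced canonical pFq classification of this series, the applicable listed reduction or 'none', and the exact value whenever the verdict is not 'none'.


With C = -2: the canonical form is 2F1(1/3, 8/3; 2/3; -1/2). Verdict: none - at argument -1/2 the multisets {1/3, 8/3} ; {2/3} match no listed identity.

Structural cue: with t_0 = -2, (1)_k (prefactor -2) is k! itself.
Adjacent-term ratio: r(k) = (-1/2) * (k+1/3) (k+8/3) / [(k+2/3) (k+1)] - poly over poly, x = (-1/2) from leading terms; C = -2 at k = 0.


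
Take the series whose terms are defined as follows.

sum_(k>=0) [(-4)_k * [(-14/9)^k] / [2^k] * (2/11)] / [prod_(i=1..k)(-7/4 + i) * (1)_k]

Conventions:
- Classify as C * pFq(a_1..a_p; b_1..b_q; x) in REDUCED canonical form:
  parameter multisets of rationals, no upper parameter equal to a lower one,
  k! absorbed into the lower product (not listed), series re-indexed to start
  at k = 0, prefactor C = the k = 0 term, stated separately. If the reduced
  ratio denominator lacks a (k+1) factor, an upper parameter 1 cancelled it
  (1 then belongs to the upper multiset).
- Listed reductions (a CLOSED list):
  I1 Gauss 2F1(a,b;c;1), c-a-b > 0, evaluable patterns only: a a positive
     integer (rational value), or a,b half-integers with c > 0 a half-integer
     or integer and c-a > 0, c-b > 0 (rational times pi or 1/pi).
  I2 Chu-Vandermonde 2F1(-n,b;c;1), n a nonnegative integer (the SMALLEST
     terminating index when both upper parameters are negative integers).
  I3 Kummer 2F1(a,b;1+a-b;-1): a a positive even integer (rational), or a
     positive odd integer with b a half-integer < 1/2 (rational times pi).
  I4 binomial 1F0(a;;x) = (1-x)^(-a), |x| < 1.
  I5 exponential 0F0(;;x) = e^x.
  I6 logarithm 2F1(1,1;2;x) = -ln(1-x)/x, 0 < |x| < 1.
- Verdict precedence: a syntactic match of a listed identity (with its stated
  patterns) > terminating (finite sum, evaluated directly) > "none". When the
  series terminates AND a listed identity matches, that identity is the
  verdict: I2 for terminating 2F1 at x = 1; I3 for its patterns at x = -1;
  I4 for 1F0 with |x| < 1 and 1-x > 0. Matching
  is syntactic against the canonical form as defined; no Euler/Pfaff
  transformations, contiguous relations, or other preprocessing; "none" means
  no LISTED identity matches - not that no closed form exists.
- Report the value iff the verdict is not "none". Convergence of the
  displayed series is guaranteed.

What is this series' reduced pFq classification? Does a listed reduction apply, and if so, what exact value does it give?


The series (x = -7/9) is 1F1: upper {-4}, lower {-3/4}, prefactor 2/11. Verdict: terminating. (-4)_k vanishes past k = 4, leaving a 5-term sum, computed directly. Exact value: -55323218/9743085.

First insight: from the first term 2/11: the lower running product (C = 2/11) is a rising factorial.
Consecutive-term ratio: r(k) = (-7/9) * (k-4) / [(k-3/4) (k+1)] - poly over poly, x = (-7/9) from leading terms; C = 2/11 at k = 0.


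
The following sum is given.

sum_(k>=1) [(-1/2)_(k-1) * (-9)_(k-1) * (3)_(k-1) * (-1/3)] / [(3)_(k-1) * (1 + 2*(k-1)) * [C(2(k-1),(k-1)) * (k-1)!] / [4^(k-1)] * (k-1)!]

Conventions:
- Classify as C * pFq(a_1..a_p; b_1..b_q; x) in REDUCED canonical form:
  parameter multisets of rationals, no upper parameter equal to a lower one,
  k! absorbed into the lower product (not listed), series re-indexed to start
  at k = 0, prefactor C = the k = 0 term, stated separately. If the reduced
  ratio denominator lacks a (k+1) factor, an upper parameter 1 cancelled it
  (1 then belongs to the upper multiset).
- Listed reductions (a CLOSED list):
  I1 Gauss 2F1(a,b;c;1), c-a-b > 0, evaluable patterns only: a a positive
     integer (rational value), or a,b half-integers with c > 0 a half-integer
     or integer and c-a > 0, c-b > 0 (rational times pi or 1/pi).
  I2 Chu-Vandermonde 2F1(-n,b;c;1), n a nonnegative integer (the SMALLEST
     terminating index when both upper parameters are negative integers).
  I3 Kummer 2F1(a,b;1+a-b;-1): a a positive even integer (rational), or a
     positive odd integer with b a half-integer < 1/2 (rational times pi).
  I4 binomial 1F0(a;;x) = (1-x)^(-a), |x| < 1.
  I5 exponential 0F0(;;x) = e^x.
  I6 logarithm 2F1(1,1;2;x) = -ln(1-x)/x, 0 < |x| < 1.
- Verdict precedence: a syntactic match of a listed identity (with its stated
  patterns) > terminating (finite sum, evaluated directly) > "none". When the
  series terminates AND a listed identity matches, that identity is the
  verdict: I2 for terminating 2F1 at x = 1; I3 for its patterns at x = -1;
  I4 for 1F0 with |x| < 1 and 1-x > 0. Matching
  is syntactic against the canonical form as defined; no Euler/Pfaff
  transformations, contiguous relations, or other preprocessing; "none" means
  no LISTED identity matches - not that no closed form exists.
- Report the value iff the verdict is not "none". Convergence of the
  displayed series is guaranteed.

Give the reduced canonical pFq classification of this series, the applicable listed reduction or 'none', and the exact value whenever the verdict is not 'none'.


At argument 1: a 2F1 with upper {-9, -1/2}, lower {3/2}, scaled by C = -1/3. Verdict: the Chu-Vandermonde identity I2 fires (terminating 2F1 at x = 1 with n = 9, b = -1/2, c = 3/2). Exact value: -131072/138567.

The tell: from the first term -1/3: the parameter 3 appears in both the upper and lower lists and cancels.
Consecutive-term ratio: r(k) = 1 * (k-9) (k-1/2) / [(k+3/2) (k+1)] - rational; roots negated = parameters, x = 1, C = -1/3.


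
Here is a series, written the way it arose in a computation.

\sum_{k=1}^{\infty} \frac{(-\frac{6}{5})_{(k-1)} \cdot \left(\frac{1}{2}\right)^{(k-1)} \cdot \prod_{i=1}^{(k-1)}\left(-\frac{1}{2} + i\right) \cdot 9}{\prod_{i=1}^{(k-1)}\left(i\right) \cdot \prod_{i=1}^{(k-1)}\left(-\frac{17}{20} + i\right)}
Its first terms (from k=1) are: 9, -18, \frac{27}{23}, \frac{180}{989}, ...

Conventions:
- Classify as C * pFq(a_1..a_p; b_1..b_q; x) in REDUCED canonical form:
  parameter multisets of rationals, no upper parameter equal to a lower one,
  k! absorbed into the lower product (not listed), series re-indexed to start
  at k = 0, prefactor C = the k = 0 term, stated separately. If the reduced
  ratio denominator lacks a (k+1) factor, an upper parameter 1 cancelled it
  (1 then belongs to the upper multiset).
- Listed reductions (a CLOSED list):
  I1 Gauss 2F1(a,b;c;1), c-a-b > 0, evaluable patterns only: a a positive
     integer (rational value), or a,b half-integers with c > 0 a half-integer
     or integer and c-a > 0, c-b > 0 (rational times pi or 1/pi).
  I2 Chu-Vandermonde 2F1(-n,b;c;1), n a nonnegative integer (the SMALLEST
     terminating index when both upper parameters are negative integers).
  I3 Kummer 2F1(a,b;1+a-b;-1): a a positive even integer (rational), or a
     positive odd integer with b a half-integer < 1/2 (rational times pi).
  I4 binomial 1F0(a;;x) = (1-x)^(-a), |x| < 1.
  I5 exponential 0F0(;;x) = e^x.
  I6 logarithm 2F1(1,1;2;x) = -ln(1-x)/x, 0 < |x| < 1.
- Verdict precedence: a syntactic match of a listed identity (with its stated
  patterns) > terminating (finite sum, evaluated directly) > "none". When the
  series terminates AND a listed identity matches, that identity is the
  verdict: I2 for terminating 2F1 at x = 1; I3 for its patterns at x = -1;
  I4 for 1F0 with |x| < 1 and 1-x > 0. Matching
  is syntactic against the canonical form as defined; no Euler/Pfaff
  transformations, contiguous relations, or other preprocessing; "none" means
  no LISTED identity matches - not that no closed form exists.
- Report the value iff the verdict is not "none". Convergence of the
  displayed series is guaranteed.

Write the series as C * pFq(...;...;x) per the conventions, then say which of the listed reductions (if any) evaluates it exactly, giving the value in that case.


Canonical form: C = 9 times 2F1 with upper {-\frac{6}{5}, \frac{1}{2}}, lower {\frac{3}{20}}, x = \frac{1}{2}. Verdict: none. No listed pattern accepts 2F1(-\frac{6}{5}, \frac{1}{2}; \frac{3}{20}; \frac{1}{2}).

First insight: t_0 being 9, the product of the first k integers (prefactor 9) is k!.
Step ratio: r(k) = \frac{1}{2} * (k-\frac{6}{5}) (k+\frac{1}{2}) / [(k+\frac{3}{20}) (k+1)] - rational; roots negated = parameters, x = \frac{1}{2}, C = 9.


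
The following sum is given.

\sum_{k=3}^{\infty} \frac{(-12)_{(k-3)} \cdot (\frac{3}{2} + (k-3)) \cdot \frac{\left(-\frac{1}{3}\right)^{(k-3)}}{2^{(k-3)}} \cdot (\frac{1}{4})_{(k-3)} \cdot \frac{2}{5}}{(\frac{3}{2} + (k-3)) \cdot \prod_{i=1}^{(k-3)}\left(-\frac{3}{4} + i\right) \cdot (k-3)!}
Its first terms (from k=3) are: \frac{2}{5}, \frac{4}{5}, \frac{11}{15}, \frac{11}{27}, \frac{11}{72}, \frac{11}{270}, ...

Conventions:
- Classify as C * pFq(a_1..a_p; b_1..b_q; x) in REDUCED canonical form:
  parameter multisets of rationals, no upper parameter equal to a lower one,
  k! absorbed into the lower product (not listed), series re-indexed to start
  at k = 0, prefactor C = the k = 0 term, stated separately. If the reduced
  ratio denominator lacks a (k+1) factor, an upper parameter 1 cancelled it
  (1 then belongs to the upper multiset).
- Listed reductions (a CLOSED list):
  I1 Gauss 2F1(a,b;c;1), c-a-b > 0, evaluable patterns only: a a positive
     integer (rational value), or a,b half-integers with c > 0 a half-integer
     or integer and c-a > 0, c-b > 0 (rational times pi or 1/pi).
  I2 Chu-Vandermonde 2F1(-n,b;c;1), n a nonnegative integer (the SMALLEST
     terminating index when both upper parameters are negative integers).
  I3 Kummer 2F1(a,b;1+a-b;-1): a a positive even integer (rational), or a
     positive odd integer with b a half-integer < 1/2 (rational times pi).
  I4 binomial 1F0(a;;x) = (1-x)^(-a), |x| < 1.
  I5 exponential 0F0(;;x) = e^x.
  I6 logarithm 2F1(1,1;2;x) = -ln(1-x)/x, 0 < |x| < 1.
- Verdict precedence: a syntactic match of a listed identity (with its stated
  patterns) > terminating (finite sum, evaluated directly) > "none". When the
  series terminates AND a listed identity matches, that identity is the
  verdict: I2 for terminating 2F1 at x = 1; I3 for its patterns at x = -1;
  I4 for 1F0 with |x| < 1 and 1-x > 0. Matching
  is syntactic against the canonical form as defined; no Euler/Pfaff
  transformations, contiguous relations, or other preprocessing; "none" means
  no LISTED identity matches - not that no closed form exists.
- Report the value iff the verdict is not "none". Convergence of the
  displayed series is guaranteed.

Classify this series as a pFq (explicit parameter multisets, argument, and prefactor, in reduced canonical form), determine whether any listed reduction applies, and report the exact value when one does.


Prefactor \frac{2}{5}, argument -\frac{1}{6}: 1F0 with upper {-12} over lower {-}. Verdict at x = -\frac{1}{6}: the I4 binomial reduction matches (the 1F0 binomial series: exponent 12, x = -\frac{1}{6}). Its exact value is \frac{13841287201}{5441955840}.

Key observation: with t_0 = \frac{2}{5}, the lower running product (C = 2/5, x = -1/6) is a rising factorial.
Step ratio: r(k) = -\frac{1}{6} * (k-12) / [(k+1)] - rational in k. x = -\frac{1}{6}; t_0 = \frac{2}{5}; negate the roots.


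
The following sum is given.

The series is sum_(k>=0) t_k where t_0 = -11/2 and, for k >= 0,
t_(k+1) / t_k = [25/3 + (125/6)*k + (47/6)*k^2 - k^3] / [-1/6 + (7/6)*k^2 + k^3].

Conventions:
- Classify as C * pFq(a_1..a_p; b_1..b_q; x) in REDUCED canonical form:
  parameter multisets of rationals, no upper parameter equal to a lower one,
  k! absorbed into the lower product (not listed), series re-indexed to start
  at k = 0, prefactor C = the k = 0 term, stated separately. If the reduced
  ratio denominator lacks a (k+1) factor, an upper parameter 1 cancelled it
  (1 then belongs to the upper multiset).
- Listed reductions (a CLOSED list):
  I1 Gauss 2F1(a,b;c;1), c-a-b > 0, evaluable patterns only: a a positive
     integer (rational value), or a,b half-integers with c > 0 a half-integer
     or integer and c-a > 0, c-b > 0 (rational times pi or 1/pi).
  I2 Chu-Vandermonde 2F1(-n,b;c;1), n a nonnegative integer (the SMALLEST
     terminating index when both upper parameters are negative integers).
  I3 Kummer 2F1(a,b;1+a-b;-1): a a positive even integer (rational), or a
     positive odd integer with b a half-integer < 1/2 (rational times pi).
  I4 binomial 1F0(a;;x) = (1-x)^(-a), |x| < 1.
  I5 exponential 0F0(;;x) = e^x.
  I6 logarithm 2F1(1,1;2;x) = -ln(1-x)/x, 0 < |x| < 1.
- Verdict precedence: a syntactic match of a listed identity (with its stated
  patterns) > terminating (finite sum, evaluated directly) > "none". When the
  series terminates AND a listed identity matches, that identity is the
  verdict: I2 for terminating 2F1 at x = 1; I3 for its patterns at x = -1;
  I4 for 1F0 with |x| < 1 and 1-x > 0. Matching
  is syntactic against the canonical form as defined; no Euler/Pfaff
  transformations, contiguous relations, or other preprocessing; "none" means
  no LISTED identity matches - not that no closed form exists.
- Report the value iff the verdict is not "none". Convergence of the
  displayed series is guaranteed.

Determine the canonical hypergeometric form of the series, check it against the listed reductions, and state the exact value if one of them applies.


Classification (C = -11/2): 2F1 with upper {-10, 5/3}, lower {-1/3}, argument x = -1. Verdict: terminating - the sum ends at index 10 because -10 is a negative integer; exact evaluation follows. Sum: 733568.

First insight: x = (-1) and factor the ratio over Q (prefactor -11/2): negated roots = parameters.
Consecutive-term ratio: r(k) = (-1) * (k-10) (k+5/3) / [(k-1/3) (k+1)] - poly over poly, x = (-1) from leading terms; C = -11/2 at k = 0.
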